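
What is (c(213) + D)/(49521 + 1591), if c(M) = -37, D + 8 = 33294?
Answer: 33249/51112 ≈ 0.65051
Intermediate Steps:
D = 33286 (D = -8 + 33294 = 33286)
(c(213) + D)/(49521 + 1591) = (-37 + 33286)/(49521 + 1591) = 33249/51112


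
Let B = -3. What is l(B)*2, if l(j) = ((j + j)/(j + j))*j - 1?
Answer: -8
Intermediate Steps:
l(j) = -1 + j (l(j) = ((2*j)/((2*j)))*j - 1 = ((2*j)*(1/(2*j)))*j - 1 = 1*j - 1 = j - 1 = -1 + j)
l(B)*2 = (-1 - 3)*2 = -4*2 = -8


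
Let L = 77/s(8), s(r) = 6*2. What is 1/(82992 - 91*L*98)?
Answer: 6/154609 ≈ 3.8808e-5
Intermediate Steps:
s(r) = 12
L = 77/12 ≈ 6.4167
1/(82992 - 91*L*98) = 1/(82992 - 91*77/12*98) = 1/(82992 - 7007/12*98) = 1/(82992 - 343343/6) = 1/(154609/6) = 6/154609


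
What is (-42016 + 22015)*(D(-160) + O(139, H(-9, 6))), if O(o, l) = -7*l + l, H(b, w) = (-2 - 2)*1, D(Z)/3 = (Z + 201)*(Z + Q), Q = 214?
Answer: -133326666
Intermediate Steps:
D(Z) = 3*(201 + Z)*(214 + Z) (D(Z) = 3*((Z + 201)*(Z + 214)) = 3*((201 + Z)*(214 + Z)) = 3*(201 + Z)*(214 + Z))
H(b, w) = -4 (H(b, w) = -4*1 = -4)
O(o, l) = -6*l
(-42016 + 22015)*(D(-160) + O(139, H(-9, 6))) = (-42016 + 22015)*((129042 + 3*(-160)**2 + 1245*(-160)) - 6*(-4)) = -20001*((129042 + 3*25600 - 199200) + 24) = -20001*((129042 + 76800 - 199200) + 24) = -20001*(6642 + 24) = -20001*6666 = -133326666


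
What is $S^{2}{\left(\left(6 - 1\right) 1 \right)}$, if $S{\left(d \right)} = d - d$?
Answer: $0$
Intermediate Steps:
$S{\left(d \right)} = 0$
$S^{2}{\left(\left(6 - 1\right) 1 \right)} = 0^{2} = 0$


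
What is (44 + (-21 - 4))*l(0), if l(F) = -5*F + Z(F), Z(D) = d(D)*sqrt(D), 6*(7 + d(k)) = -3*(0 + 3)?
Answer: 0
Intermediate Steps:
d(k) = -17/2 (d(k) = -7 + (-3*(0 + 3))/6 = -7 + (-3*3)/6 = -7 + (1/6)*(-9) = -7 - 3/2 = -17/2)
Z(D) = -17*sqrt(D)/2
l(F) = -5*F - 17*sqrt(F)/2
(44 + (-21 - 4))*l(0) = (44 + (-21 - 4))*(-5*0 - 17*sqrt(0)/2) = (44 - 25)*(0 - 17/2*0) = 19*(0 + 0) = 19*0 = 0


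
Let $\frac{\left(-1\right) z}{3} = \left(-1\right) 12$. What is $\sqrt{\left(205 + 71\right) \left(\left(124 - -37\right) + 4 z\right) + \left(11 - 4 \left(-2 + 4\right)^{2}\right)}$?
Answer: $5 \sqrt{3367} \approx 290.13$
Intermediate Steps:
$z = 36$ ($z = - 3 \left(\left(-1\right) 12\right) = \left(-3\right) \left(-12\right) = 36$)
$\sqrt{\left(205 + 71\right) \left(\left(124 - -37\right) + 4 z\right) + \left(11 - 4 \left(-2 + 4\right)^{2}\right)} = \sqrt{\left(205 + 71\right) \left(\left(124 - -37\right) + 4 \cdot 36\right) + \left(11 - 4 \left(-2 + 4\right)^{2}\right)} = \sqrt{276 \left(\left(124 + 37\right) + 144\right) + \left(11 - 4 \cdot 2^{2}\right)} = \sqrt{276 \left(161 + 144\right) + \left(11 - 16\right)} = \sqrt{276 \cdot 305 + \left(11 - 16\right)} = \sqrt{84180 - 5} = \sqrt{84175} = 5 \sqrt{3367}$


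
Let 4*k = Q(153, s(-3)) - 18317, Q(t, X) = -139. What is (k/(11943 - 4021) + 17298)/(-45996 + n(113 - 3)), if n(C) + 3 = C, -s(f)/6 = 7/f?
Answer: -68515071/181766329 ≈ -0.37694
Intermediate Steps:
s(f) = -42/f
n(C) = -3 + C
k = -4614 (k = (-139 - 18317)/4 = (¼)*(-18456) = -4614)
(k/(11943 - 4021) + 17298)/(-45996 + n(113 - 3)) = (-4614/(11943 - 4021) + 17298)/(-45996 + (-3 + (113 - 3))) = (-4614/7922 + 17298)/(-45996 + (-3 + 110)) = (-4614*1/7922 + 17298)/(-45996 + 107) = (-2307/3961 + 17298)/(-45889) = (68515071/3961)*(-1/45889) = -68515071/181766329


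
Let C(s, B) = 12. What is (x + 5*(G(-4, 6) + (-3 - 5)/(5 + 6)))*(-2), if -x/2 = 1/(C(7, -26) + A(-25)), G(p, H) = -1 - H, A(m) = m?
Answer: 11006/143 ≈ 76.965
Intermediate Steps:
x = 2/13 (x = -2/(12 - 25) = -2/(-13) = -2*(-1/13) = 2/13 ≈ 0.15385)
(x + 5*(G(-4, 6) + (-3 - 5)/(5 + 6)))*(-2) = (2/13 + 5*((-1 - 1*6) + (-3 - 5)/(5 + 6)))*(-2) = (2/13 + 5*((-1 - 6) - 8/11))*(-2) = (2/13 + 5*(-7 - 8*1/11))*(-2) = (2/13 + 5*(-7 - 8/11))*(-2) = (2/13 + 5*(-85/11))*(-2) = (2/13 - 425/11)*(-2) = -5503/143*(-2) = 11006/143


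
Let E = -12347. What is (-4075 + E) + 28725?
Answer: 12303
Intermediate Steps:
(-4075 + E) + 28725 = (-4075 - 12347) + 28725 = -16422 + 28725 = 12303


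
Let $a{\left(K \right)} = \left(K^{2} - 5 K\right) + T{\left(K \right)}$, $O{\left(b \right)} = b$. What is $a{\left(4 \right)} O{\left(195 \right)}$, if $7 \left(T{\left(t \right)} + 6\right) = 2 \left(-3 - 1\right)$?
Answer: $- \frac{15210}{7} \approx -2172.9$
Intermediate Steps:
$T{\left(t \right)} = - \frac{50}{7}$ ($T{\left(t \right)} = -6 + \frac{2 \left(-3 - 1\right)}{7} = -6 + \frac{2 \left(-4\right)}{7} = -6 + \frac{1}{7} \left(-8\right) = -6 - \frac{8}{7} = - \frac{50}{7}$)
$a{\left(K \right)} = - \frac{50}{7} + K^{2} - 5 K$ ($a{\left(K \right)} = \left(K^{2} - 5 K\right) - \frac{50}{7} = - \frac{50}{7} + K^{2} - 5 K$)
$a{\left(4 \right)} O{\left(195 \right)} = \left(- \frac{50}{7} + 4^{2} - 20\right) 195 = \left(- \frac{50}{7} + 16 - 20\right) 195 = \left(- \frac{78}{7}\right) 195 = - \frac{15210}{7}$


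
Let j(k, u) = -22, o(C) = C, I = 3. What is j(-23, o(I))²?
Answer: 484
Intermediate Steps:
j(-23, o(I))² = (-22)² = 484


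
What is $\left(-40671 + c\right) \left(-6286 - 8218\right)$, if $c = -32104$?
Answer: $1055528600$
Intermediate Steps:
$\left(-40671 + c\right) \left(-6286 - 8218\right) = \left(-40671 - 32104\right) \left(-6286 - 8218\right) = - 72775 \left(-6286 - 8218\right) = \left(-72775\right) \left(-14504\right) = 1055528600$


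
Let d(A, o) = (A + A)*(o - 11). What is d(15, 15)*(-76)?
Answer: -9120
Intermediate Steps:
d(A, o) = 2*A*(-11 + o) (d(A, o) = (2*A)*(-11 + o) = 2*A*(-11 + o))
d(15, 15)*(-76) = (2*15*(-11 + 15))*(-76) = (2*15*4)*(-76) = 120*(-76) = -9120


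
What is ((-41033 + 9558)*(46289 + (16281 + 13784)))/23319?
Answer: -2403242150/23319 ≈ -1.0306e+5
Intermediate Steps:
((-41033 + 9558)*(46289 + (16281 + 13784)))/23319 = -31475*(46289 + 30065)*(1/23319) = -31475*76354*(1/23319) = -2403242150*1/23319 = -2403242150/23319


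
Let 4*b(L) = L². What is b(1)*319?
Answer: 319/4 ≈ 79.750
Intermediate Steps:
b(L) = L²/4
b(1)*319 = ((¼)*1²)*319 = ((¼)*1)*319 = (¼)*319 = 319/4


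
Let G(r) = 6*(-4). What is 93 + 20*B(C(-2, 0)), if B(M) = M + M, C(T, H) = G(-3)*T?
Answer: 2013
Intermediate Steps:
G(r) = -24
C(T, H) = -24*T
B(M) = 2*M
93 + 20*B(C(-2, 0)) = 93 + 20*(2*(-24*(-2))) = 93 + 20*(2*48) = 93 + 20*96 = 93 + 1920 = 2013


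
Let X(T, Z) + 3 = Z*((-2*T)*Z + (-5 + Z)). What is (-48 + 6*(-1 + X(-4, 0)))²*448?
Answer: 2322432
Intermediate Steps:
X(T, Z) = -3 + Z*(-5 + Z - 2*T*Z) (X(T, Z) = -3 + Z*((-2*T)*Z + (-5 + Z)) = -3 + Z*(-2*T*Z + (-5 + Z)) = -3 + Z*(-5 + Z - 2*T*Z))
(-48 + 6*(-1 + X(-4, 0)))²*448 = (-48 + 6*(-1 + (-3 + 0² - 5*0 - 2*(-4)*0²)))²*448 = (-48 + 6*(-1 + (-3 + 0 + 0 - 2*(-4)*0)))²*448 = (-48 + 6*(-1 + (-3 + 0 + 0 + 0)))²*448 = (-48 + 6*(-1 - 3))²*448 = (-48 + 6*(-4))²*448 = (-48 - 24)²*448 = (-72)²*448 = 5184*448 = 2322432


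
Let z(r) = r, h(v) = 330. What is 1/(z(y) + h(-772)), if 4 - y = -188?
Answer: 1/522 ≈ 0.0019157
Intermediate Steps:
y = 192 (y = 4 - 1*(-188) = 4 + 188 = 192)
1/(z(y) + h(-772)) = 1/(192 + 330) = 1/522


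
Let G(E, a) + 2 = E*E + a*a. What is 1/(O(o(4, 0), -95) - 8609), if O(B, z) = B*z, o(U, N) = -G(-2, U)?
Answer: -1/6899 ≈ -0.00014495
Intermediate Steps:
G(E, a) = -2 + E² + a² (G(E, a) = -2 + (E*E + a*a) = -2 + (E² + a²) = -2 + E² + a²)
o(U, N) = -2 - U² (o(U, N) = -(-2 + (-2)² + U²) = -(-2 + 4 + U²) = -(2 + U²) = -2 - U²)
1/(O(o(4, 0), -95) - 8609) = 1/((-2 - 1*4²)*(-95) - 8609) = 1/((-2 - 1*16)*(-95) - 8609) = 1/((-2 - 16)*(-95) - 8609) = 1/(-18*(-95) - 8609) = 1/(1710 - 8609) = 1/(-6899) = -1/6899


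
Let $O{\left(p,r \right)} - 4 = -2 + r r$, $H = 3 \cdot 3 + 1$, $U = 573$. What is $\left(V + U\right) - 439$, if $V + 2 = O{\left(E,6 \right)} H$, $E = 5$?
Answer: $512$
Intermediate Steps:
$H = 10$ ($H = 9 + 1 = 10$)
$O{\left(p,r \right)} = 2 + r^{2}$ ($O{\left(p,r \right)} = 4 + \left(-2 + r r\right) = 4 + \left(-2 + r^{2}\right) = 2 + r^{2}$)
$V = 378$ ($V = -2 + \left(2 + 6^{2}\right) 10 = -2 + \left(2 + 36\right) 10 = -2 + 38 \cdot 10 = -2 + 380 = 378$)
$\left(V + U\right) - 439 = \left(378 + 573\right) - 439 = 951 - 439 = 512$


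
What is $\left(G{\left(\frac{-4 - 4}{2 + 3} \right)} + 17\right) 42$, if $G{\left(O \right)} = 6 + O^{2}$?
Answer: $\frac{26838}{25} \approx 1073.5$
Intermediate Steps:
$\left(G{\left(\frac{-4 - 4}{2 + 3} \right)} + 17\right) 42 = \left(\left(6 + \left(\frac{-4 - 4}{2 + 3}\right)^{2}\right) + 17\right) 42 = \left(\left(6 + \left(- \frac{8}{5}\right)^{2}\right) + 17\right) 42 = \left(\left(6 + \frac{64}{25}\right) + 17\right) 42 = \left(\frac{214}{25} + 17\right) 42 = \frac{639}{25} \cdot 42 = \frac{26838}{25}$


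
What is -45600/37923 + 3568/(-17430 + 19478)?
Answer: 873343/1618048 ≈ 0.53975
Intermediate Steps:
-45600/37923 + 3568/(-17430 + 19478) = -45600*1/37923 + 3568/2048 = -15200/12641 + 3568*(1/2048) = -15200/12641 + 223/128 = 873343/1618048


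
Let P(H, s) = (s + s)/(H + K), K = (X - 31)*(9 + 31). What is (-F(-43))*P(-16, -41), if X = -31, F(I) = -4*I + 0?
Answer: -1763/312 ≈ -5.6506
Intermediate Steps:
F(I) = -4*I
K = -2480 (K = (-31 - 31)*(9 + 31) = -62*40 = -2480)
P(H, s) = 2*s/(-2480 + H) (P(H, s) = (s + s)/(H - 2480) = (2*s)/(-2480 + H) = 2*s/(-2480 + H))
(-F(-43))*P(-16, -41) = (-(-4)*(-43))*(2*(-41)/(-2480 - 16)) = (-1*172)*(2*(-41)/(-2496)) = -344*(-41)*(-1)/2496 = -172*41/1248 = -1763/312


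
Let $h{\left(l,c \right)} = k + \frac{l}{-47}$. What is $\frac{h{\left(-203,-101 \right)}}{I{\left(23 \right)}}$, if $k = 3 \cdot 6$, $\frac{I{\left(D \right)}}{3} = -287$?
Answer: $- \frac{1049}{40467} \approx -0.025922$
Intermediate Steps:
$I{\left(D \right)} = -861$ ($I{\left(D \right)} = 3 \left(-287\right) = -861$)
$k = 18$
$h{\left(l,c \right)} = 18 - \frac{l}{47}$ ($h{\left(l,c \right)} = 18 + \frac{l}{-47} = 18 + l \left(- \frac{1}{47}\right) = 18 - \frac{l}{47}$)
$\frac{h{\left(-203,-101 \right)}}{I{\left(23 \right)}} = \frac{18 - - \frac{203}{47}}{-861} = \left(18 + \frac{203}{47}\right) \left(- \frac{1}{861}\right) = \frac{1049}{47} \left(- \frac{1}{861}\right) = - \frac{1049}{40467}$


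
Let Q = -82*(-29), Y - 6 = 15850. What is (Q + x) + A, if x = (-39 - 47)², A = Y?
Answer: 25630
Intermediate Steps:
Y = 15856 (Y = 6 + 15850 = 15856)
A = 15856
Q = 2378
x = 7396 (x = (-86)² = 7396)
(Q + x) + A = (2378 + 7396) + 15856 = 9774 + 15856 = 25630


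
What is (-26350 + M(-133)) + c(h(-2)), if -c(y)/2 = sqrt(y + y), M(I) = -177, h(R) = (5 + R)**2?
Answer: -26527 - 6*sqrt(2) ≈ -26536.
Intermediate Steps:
c(y) = -2*sqrt(2)*sqrt(y) (c(y) = -2*sqrt(y + y) = -2*sqrt(2)*sqrt(y))
(-26350 + M(-133)) + c(h(-2)) = (-26350 - 177) - 2*sqrt(2)*sqrt((5 - 2)**2) = -26527 - 2*sqrt(2)*sqrt(3**2) = -26527 - 2*sqrt(2)*sqrt(9) = -26527 - 2*sqrt(2)*3 = -26527 - 6*sqrt(2)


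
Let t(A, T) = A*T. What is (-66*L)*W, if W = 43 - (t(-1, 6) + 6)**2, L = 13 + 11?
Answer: -68112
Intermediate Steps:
L = 24
W = 43 (W = 43 - (-1*6 + 6)**2 = 43 - (-6 + 6)**2 = 43 - 1*0**2 = 43 - 1*0 = 43 + 0 = 43)
(-66*L)*W = -66*24*43 = -1584*43 = -68112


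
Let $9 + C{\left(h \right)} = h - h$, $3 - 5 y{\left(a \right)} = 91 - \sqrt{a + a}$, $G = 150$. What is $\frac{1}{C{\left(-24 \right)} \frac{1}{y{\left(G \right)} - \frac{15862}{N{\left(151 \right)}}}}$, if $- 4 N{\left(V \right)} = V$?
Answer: $- \frac{303952}{6795} - \frac{2 \sqrt{3}}{9} \approx -45.117$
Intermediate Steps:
$N{\left(V \right)} = - \frac{V}{4}$
$y{\left(a \right)} = - \frac{88}{5} + \frac{\sqrt{2} \sqrt{a}}{5}$ ($y{\left(a \right)} = \frac{3}{5} - \frac{91 - \sqrt{a + a}}{5} = \frac{3}{5} - \frac{91 - \sqrt{2 a}}{5} = \frac{3}{5} - \frac{91 - \sqrt{2} \sqrt{a}}{5} = \frac{3}{5} + \left(- \frac{91}{5} + \frac{\sqrt{2} \sqrt{a}}{5}\right) = - \frac{88}{5} + \frac{\sqrt{2} \sqrt{a}}{5}$)
$C{\left(h \right)} = -9$ ($C{\left(h \right)} = -9 + \left(h - h\right) = -9 + 0 = -9$)
$\frac{1}{C{\left(-24 \right)} \frac{1}{y{\left(G \right)} - \frac{15862}{N{\left(151 \right)}}}} = \frac{1}{\left(-9\right) \frac{1}{\left(- \frac{88}{5} + \frac{\sqrt{2} \sqrt{150}}{5}\right) - \frac{15862}{\left(- \frac{1}{4}\right) 151}}} = \frac{1}{\left(-9\right) \frac{1}{\left(- \frac{88}{5} + \frac{\sqrt{2} \cdot 5 \sqrt{6}}{5}\right) - \frac{15862}{- \frac{151}{4}}}} = \frac{1}{\left(-9\right) \frac{1}{\left(- \frac{88}{5} + 2 \sqrt{3}\right) - 15862 \left(- \frac{4}{151}\right)}} = \frac{1}{\left(-9\right) \frac{1}{\left(- \frac{88}{5} + 2 \sqrt{3}\right) - - \frac{63448}{151}}} = \frac{1}{\left(-9\right) \frac{1}{\left(- \frac{88}{5} + 2 \sqrt{3}\right) + \frac{63448}{151}}} = \frac{1}{\left(-9\right) \frac{1}{\frac{303952}{755} + 2 \sqrt{3}}} = - \frac{303952}{6795} - \frac{2 \sqrt{3}}{9}$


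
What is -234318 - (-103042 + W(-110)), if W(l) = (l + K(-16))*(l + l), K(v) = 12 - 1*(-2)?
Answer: -152396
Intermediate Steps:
K(v) = 14 (K(v) = 12 + 2 = 14)
W(l) = 2*l*(14 + l) (W(l) = (l + 14)*(l + l) = (14 + l)*(2*l) = 2*l*(14 + l))
-234318 - (-103042 + W(-110)) = -234318 - (-103042 + 2*(-110)*(14 - 110)) = -234318 - (-103042 + 2*(-110)*(-96)) = -234318 - (-103042 + 21120) = -234318 - 1*(-81922) = -234318 + 81922 = -152396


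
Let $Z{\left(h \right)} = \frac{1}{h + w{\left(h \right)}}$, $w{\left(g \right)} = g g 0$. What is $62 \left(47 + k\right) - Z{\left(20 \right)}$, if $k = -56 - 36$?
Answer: $- \frac{55801}{20} \approx -2790.1$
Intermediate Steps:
$k = -92$
$w{\left(g \right)} = 0$ ($w{\left(g \right)} = g^{2} \cdot 0 = 0$)
$Z{\left(h \right)} = \frac{1}{h}$ ($Z{\left(h \right)} = \frac{1}{h + 0} = \frac{1}{h}$)
$62 \left(47 + k\right) - Z{\left(20 \right)} = 62 \left(47 - 92\right) - \frac{1}{20} = 62 \left(-45\right) - \frac{1}{20} = -2790 - \frac{1}{20} = - \frac{55801}{20}$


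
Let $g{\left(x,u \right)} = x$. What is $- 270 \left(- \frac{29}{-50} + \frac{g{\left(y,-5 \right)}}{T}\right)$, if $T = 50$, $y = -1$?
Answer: $- \frac{756}{5} \approx -151.2$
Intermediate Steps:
$- 270 \left(- \frac{29}{-50} + \frac{g{\left(y,-5 \right)}}{T}\right) = - 270 \left(- \frac{29}{-50} - \frac{1}{50}\right) = - 270 \left(\left(-29\right) \left(- \frac{1}{50}\right) - \frac{1}{50}\right) = - 270 \left(\frac{29}{50} - \frac{1}{50}\right) = \left(-270\right) \frac{14}{25} = - \frac{756}{5}$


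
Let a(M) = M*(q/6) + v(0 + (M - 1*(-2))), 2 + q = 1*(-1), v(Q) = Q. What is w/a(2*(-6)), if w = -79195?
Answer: 79195/4 ≈ 19799.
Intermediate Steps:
q = -3 (q = -2 + 1*(-1) = -2 - 1 = -3)
a(M) = 2 + M/2 (a(M) = M*(-3/6) + (0 + (M - 1*(-2))) = M*(-3*⅙) + (0 + (M + 2)) = M*(-½) + (0 + (2 + M)) = -M/2 + (2 + M) = 2 + M/2)
w/a(2*(-6)) = -79195/(2 + (2*(-6))/2) = -79195/(2 + (½)*(-12)) = -79195/(2 - 6) = -79195/(-4) = -79195*(-¼) = 79195/4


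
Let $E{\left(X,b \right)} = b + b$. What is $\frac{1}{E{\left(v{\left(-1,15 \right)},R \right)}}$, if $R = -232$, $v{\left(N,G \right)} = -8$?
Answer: $- \frac{1}{464} \approx -0.0021552$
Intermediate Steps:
$E{\left(X,b \right)} = 2 b$
$\frac{1}{E{\left(v{\left(-1,15 \right)},R \right)}} = \frac{1}{2 \left(-232\right)} = \frac{1}{-464} = - \frac{1}{464}$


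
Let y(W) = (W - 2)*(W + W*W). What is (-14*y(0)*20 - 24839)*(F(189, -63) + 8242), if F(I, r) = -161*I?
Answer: 551102893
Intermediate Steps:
y(W) = (-2 + W)*(W + W²)
(-14*y(0)*20 - 24839)*(F(189, -63) + 8242) = (-0*(-2 + 0² - 1*0)*20 - 24839)*(-161*189 + 8242) = (-0*(-2 + 0 + 0)*20 - 24839)*(-30429 + 8242) = (-0*(-2)*20 - 24839)*(-22187) = (-14*0*20 - 24839)*(-22187) = (0*20 - 24839)*(-22187) = (0 - 24839)*(-22187) = -24839*(-22187) = 551102893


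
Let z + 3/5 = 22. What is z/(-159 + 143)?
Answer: -107/80 ≈ -1.3375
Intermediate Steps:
z = 107/5 (z = -3/5 + 22 = 107/5 ≈ 21.400)
z/(-159 + 143) = (107/5)/(-159 + 143) = (107/5)/(-16) = -1/16*107/5 = -107/80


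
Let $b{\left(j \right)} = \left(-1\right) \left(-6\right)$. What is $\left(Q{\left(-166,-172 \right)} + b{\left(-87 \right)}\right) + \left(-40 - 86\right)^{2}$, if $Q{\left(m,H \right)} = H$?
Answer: $15710$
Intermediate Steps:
$b{\left(j \right)} = 6$
$\left(Q{\left(-166,-172 \right)} + b{\left(-87 \right)}\right) + \left(-40 - 86\right)^{2} = \left(-172 + 6\right) + \left(-40 - 86\right)^{2} = -166 + \left(-126\right)^{2} = -166 + 15876 = 15710$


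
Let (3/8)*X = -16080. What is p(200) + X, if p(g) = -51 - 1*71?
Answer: -43002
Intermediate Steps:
p(g) = -122 (p(g) = -51 - 71 = -122)
X = -42880 (X = (8/3)*(-16080) = -42880)
p(200) + X = -122 - 42880 = -43002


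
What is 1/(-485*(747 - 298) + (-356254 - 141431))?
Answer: -1/715450 ≈ -1.3977e-6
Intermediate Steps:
1/(-485*(747 - 298) + (-356254 - 141431)) = 1/(-485*449 - 497685) = 1/(-217765 - 497685) = 1/(-715450) = -1/715450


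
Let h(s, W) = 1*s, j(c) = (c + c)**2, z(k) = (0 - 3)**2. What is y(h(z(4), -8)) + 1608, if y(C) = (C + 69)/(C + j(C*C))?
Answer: 14071634/8751 ≈ 1608.0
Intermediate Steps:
z(k) = 9 (z(k) = (-3)**2 = 9)
j(c) = 4*c**2 (j(c) = (2*c)**2 = 4*c**2)
h(s, W) = s
y(C) = (69 + C)/(C + 4*C**4) (y(C) = (C + 69)/(C + 4*(C*C)**2) = (69 + C)/(C + 4*(C**2)**2) = (69 + C)/(C + 4*C**4))
y(h(z(4), -8)) + 1608 = (69 + 9)/(9 + 4*9**4) + 1608 = 78/(9 + 4*6561) + 1608 = 78/(9 + 26244) + 1608 = 78/26253 + 1608 = (1/26253)*78 + 1608 = 26/8751 + 1608 = 14071634/8751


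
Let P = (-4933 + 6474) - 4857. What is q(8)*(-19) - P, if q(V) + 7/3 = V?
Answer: 9625/3 ≈ 3208.3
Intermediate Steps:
q(V) = -7/3 + V
P = -3316 (P = 1541 - 4857 = -3316)
q(8)*(-19) - P = (-7/3 + 8)*(-19) - 1*(-3316) = (17/3)*(-19) + 3316 = -323/3 + 3316 = 9625/3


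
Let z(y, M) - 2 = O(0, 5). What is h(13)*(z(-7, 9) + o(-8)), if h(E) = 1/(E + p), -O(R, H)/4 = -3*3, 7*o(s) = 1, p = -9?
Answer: 267/28 ≈ 9.5357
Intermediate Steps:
o(s) = 1/7 (o(s) = (1/7)*1 = 1/7)
O(R, H) = 36 (O(R, H) = -(-12)*3 = -4*(-9) = 36)
h(E) = 1/(-9 + E) (h(E) = 1/(E - 9) = 1/(-9 + E))
z(y, M) = 38 (z(y, M) = 2 + 36 = 38)
h(13)*(z(-7, 9) + o(-8)) = (38 + 1/7)/(-9 + 13) = (267/7)/4 = (1/4)*(267/7) = 267/28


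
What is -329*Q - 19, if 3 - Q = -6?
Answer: -2980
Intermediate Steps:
Q = 9 (Q = 3 - 1*(-6) = 3 + 6 = 9)
-329*Q - 19 = -329*9 - 19 = -47*63 - 19 = -2961 - 19 = -2980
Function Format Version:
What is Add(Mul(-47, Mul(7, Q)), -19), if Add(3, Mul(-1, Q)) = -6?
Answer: -2980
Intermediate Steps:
Q = 9 (Q = Add(3, Mul(-1, -6)) = Add(3, 6) = 9)
Add(Mul(-47, Mul(7, Q)), -19) = Add(Mul(-47, Mul(7, 9)), -19) = Add(Mul(-47, 63), -19) = Add(-2961, -19) = -2980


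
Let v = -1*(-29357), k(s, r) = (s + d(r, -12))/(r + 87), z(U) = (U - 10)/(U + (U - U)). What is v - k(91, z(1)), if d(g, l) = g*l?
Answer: 2289647/78 ≈ 29354.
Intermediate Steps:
z(U) = (-10 + U)/U (z(U) = (-10 + U)/(U + 0) = (-10 + U)/U)
k(s, r) = (s - 12*r)/(87 + r) (k(s, r) = (s + r*(-12))/(r + 87) = (s - 12*r)/(87 + r))
v = 29357
v - k(91, z(1)) = 29357 - (91 - 12*(-10 + 1)/1)/(87 + (-10 + 1)/1) = 29357 - (91 - 12*(-9))/(87 + 1*(-9)) = 29357 - (91 - 12*(-9))/(87 - 9) = 29357 - (91 + 108)/78 = 29357 - 199/78 = 2289647/78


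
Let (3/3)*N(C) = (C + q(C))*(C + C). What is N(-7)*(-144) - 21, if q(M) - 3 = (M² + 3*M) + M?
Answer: 34251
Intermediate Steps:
q(M) = 3 + M² + 4*M (q(M) = 3 + ((M² + 3*M) + M) = 3 + (M² + 4*M) = 3 + M² + 4*M)
N(C) = 2*C*(3 + C² + 5*C) (N(C) = (C + (3 + C² + 4*C))*(C + C) = (3 + C² + 5*C)*(2*C) = 2*C*(3 + C² + 5*C))
N(-7)*(-144) - 21 = (2*(-7)*(3 + (-7)² + 5*(-7)))*(-144) - 21 = (2*(-7)*(3 + 49 - 35))*(-144) - 21 = (2*(-7)*17)*(-144) - 21 = -238*(-144) - 21 = 34272 - 21 = 34251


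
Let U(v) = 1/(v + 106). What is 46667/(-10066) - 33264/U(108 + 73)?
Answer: -96097813355/10066 ≈ -9.5468e+6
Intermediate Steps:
U(v) = 1/(106 + v)
46667/(-10066) - 33264/U(108 + 73) = 46667/(-10066) - 33264/(1/(106 + (108 + 73))) = 46667*(-1/10066) - 33264/(1/(106 + 181)) = -46667/10066 - 33264/(1/287) = -46667/10066 - 33264/1/287 = -46667/10066 - 33264*287 = -46667/10066 - 9546768 = -96097813355/10066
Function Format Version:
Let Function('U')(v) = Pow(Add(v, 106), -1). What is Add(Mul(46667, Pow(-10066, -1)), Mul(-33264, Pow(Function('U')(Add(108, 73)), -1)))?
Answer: Rational(-96097813355, 10066) ≈ -9.5468e+6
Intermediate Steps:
Function('U')(v) = Pow(Add(106, v), -1)
Add(Mul(46667, Pow(-10066, -1)), Mul(-33264, Pow(Function('U')(Add(108, 73)), -1))) = Add(Mul(46667, Pow(-10066, -1)), Mul(-33264, Pow(Pow(Add(106, Add(108, 73)), -1), -1))) = Add(Mul(46667, Rational(-1, 10066)), Mul(-33264, Pow(Pow(Add(106, 181), -1), -1))) = Add(Rational(-46667, 10066), Mul(-33264, Pow(Pow(287, -1), -1))) = Add(Rational(-46667, 10066), Mul(-33264, Pow(Rational(1, 287), -1))) = Add(Rational(-46667, 10066), Mul(-33264, 287)) = Add(Rational(-46667, 10066), -9546768) = Rational(-96097813355, 10066)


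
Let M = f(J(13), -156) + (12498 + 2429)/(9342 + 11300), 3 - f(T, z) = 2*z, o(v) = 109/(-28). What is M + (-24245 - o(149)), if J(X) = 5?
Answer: -6914148873/288988 ≈ -23925.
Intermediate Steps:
o(v) = -109/28 (o(v) = 109*(-1/28) = -109/28)
f(T, z) = 3 - 2*z
M = 6517157/20642 (M = (3 - 2*(-156)) + (12498 + 2429)/(9342 + 11300) = (3 + 312) + 14927/20642 = 315 + 14927*(1/20642) = 315 + 14927/20642 = 6517157/20642 ≈ 315.72)
M + (-24245 - o(149)) = 6517157/20642 + (-24245 - 1*(-109/28)) = 6517157/20642 + (-24245 + 109/28) = 6517157/20642 - 678751/28 = -6914148873/288988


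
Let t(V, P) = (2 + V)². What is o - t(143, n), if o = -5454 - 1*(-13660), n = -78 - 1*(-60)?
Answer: -12819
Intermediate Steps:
n = -18 (n = -78 + 60 = -18)
o = 8206 (o = -5454 + 13660 = 8206)
o - t(143, n) = 8206 - (2 + 143)² = 8206 - 1*145² = 8206 - 1*21025 = 8206 - 21025 = -12819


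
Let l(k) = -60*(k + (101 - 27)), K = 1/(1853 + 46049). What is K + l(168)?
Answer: -695537039/47902 ≈ -14520.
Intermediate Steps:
K = 1/47902 ≈ 2.0876e-5
l(k) = -4440 - 60*k (l(k) = -60*(k + 74) = -60*(74 + k) = -4440 - 60*k)
K + l(168) = 1/47902 + (-4440 - 60*168) = 1/47902 + (-4440 - 10080) = 1/47902 - 14520 = -695537039/47902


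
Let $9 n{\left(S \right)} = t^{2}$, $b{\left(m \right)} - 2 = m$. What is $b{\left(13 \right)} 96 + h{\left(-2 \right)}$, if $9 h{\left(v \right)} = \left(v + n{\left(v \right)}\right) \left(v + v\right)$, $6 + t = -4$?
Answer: $\frac{116312}{81} \approx 1436.0$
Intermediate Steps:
$t = -10$ ($t = -6 - 4 = -10$)
$b{\left(m \right)} = 2 + m$
$n{\left(S \right)} = \frac{100}{9}$ ($n{\left(S \right)} = \frac{\left(-10\right)^{2}}{9} = \frac{1}{9} \cdot 100 = \frac{100}{9}$)
$h{\left(v \right)} = \frac{2 v \left(\frac{100}{9} + v\right)}{9}$ ($h{\left(v \right)} = \frac{\left(v + \frac{100}{9}\right) \left(v + v\right)}{9} = \frac{\left(\frac{100}{9} + v\right) 2 v}{9} = \frac{2 v \left(\frac{100}{9} + v\right)}{9}$)
$b{\left(13 \right)} 96 + h{\left(-2 \right)} = \left(2 + 13\right) 96 + \frac{2}{81} \left(-2\right) \left(100 + 9 \left(-2\right)\right) = 15 \cdot 96 + \frac{2}{81} \left(-2\right) \left(100 - 18\right) = 1440 + \frac{2}{81} \left(-2\right) 82 = 1440 - \frac{328}{81} = \frac{116312}{81}$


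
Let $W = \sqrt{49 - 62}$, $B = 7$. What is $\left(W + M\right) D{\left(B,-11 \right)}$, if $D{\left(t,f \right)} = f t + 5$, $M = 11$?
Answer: $-792 - 72 i \sqrt{13} \approx -792.0 - 259.6 i$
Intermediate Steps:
$D{\left(t,f \right)} = 5 + f t$
$W = i \sqrt{13}$ ($W = \sqrt{-13} = i \sqrt{13} \approx 3.6056 i$)
$\left(W + M\right) D{\left(B,-11 \right)} = \left(i \sqrt{13} + 11\right) \left(5 - 77\right) = \left(11 + i \sqrt{13}\right) \left(5 - 77\right) = \left(11 + i \sqrt{13}\right) \left(-72\right) = -792 - 72 i \sqrt{13}$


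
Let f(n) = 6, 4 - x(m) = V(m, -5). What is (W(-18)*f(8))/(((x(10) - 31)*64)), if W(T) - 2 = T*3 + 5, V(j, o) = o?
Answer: 141/704 ≈ 0.20028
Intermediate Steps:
W(T) = 7 + 3*T (W(T) = 2 + (T*3 + 5) = 2 + (3*T + 5) = 2 + (5 + 3*T) = 7 + 3*T)
x(m) = 9 (x(m) = 4 - 1*(-5) = 4 + 5 = 9)
(W(-18)*f(8))/(((x(10) - 31)*64)) = ((7 + 3*(-18))*6)/(((9 - 31)*64)) = ((7 - 54)*6)/((-22*64)) = -47*6/(-1408) = -282*(-1/1408) = 141/704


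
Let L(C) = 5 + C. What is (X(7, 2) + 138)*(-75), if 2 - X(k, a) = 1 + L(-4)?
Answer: -10350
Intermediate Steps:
X(k, a) = 0 (X(k, a) = 2 - (1 + (5 - 4)) = 2 - (1 + 1) = 2 - 1*2 = 2 - 2 = 0)
(X(7, 2) + 138)*(-75) = (0 + 138)*(-75) = 138*(-75) = -10350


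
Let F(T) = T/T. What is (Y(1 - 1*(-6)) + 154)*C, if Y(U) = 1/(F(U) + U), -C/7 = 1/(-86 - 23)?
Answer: 8631/872 ≈ 9.8979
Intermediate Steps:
F(T) = 1
C = 7/109 (C = -7/(-86 - 23) = -7/(-109) = -7*(-1/109) = 7/109 ≈ 0.064220)
Y(U) = 1/(1 + U)
(Y(1 - 1*(-6)) + 154)*C = (1/(1 + (1 - 1*(-6))) + 154)*(7/109) = (1/(1 + (1 + 6)) + 154)*(7/109) = (1/(1 + 7) + 154)*(7/109) = (1/8 + 154)*(7/109) = (1233/8)*(7/109) = 8631/872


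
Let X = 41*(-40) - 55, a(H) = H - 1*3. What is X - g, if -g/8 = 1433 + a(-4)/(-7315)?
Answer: 10208613/1045 ≈ 9769.0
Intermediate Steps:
a(H) = -3 + H (a(H) = H - 3 = -3 + H)
g = -11979888/1045 (g = -8*(1433 + (-3 - 4)/(-7315)) = -8*(1433 - 7*(-1/7315)) = -8*(1433 + 1/1045) = -8*1497486/1045 = -11979888/1045 ≈ -11464.)
X = -1695 (X = -1640 - 55 = -1695)
X - g = -1695 - 1*(-11979888/1045) = -1695 + 11979888/1045 = 10208613/1045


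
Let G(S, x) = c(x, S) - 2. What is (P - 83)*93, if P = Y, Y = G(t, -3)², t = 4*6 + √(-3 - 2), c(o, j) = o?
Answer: -5394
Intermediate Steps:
t = 24 + I*√5 (t = 24 + √(-5) = 24 + I*√5 ≈ 24.0 + 2.2361*I)
G(S, x) = -2 + x (G(S, x) = x - 2 = -2 + x)
Y = 25 (Y = (-2 - 3)² = (-5)² = 25)
P = 25
(P - 83)*93 = (25 - 83)*93 = -58*93 = -5394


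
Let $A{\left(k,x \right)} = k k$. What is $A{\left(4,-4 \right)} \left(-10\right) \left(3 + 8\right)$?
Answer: $-1760$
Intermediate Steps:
$A{\left(k,x \right)} = k^{2}$
$A{\left(4,-4 \right)} \left(-10\right) \left(3 + 8\right) = 4^{2} \left(-10\right) \left(3 + 8\right) = 16 \left(-10\right) 11 = \left(-160\right) 11 = -1760$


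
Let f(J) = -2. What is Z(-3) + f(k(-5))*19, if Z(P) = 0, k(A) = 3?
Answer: -38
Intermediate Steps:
Z(-3) + f(k(-5))*19 = 0 - 2*19 = 0 - 38 = -38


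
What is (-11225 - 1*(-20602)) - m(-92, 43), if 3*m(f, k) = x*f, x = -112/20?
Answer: 138079/15 ≈ 9205.3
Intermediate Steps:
x = -28/5 (x = -112*1/20 = -28/5 ≈ -5.6000)
m(f, k) = -28*f/15 (m(f, k) = (-28*f/5)/3 = -28*f/15)
(-11225 - 1*(-20602)) - m(-92, 43) = (-11225 - 1*(-20602)) - (-28)*(-92)/15 = (-11225 + 20602) - 1*2576/15 = 9377 - 2576/15 = 138079/15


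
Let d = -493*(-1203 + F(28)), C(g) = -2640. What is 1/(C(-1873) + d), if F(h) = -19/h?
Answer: 28/16541659 ≈ 1.6927e-6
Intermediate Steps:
d = 16615579/28 (d = -493*(-1203 - 19/28) = -493*(-33703/28) = 16615579/28 ≈ 5.9341e+5)
1/(C(-1873) + d) = 1/(-2640 + 16615579/28) = 1/(16541659/28) = 28/16541659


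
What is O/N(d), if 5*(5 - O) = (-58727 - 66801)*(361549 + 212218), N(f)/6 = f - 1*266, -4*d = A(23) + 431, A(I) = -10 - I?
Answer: -72023824001/10965 ≈ -6.5685e+6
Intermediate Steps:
d = -199/2 (d = -((-10 - 1*23) + 431)/4 = -((-10 - 23) + 431)/4 = -(-33 + 431)/4 = -¼*398 = -199/2 ≈ -99.500)
N(f) = -1596 + 6*f (N(f) = 6*(f - 1*266) = 6*(f - 266) = 6*(-266 + f) = -1596 + 6*f)
O = 72023824001/5 (O = 5 - (-58727 - 66801)*(361549 + 212218)/5 = 5 - (-125528)*573767/5 = 5 - ⅕*(-72023823976) = 5 + 72023823976/5 = 72023824001/5 ≈ 1.4405e+10)
O/N(d) = 72023824001/(5*(-1596 + 6*(-199/2))) = 72023824001/(5*(-1596 - 597)) = (72023824001/5)/(-2193) = (72023824001/5)*(-1/2193) = -72023824001/10965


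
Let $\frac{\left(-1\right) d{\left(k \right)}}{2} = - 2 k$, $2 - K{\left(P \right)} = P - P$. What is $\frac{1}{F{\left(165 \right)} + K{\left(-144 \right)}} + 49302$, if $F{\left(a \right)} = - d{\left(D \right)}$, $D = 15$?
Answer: $\frac{2859515}{58} \approx 49302.0$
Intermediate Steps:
$K{\left(P \right)} = 2$ ($K{\left(P \right)} = 2 - \left(P - P\right) = 2 - 0 = 2 + 0 = 2$)
$d{\left(k \right)} = 4 k$ ($d{\left(k \right)} = - 2 \left(- 2 k\right) = 4 k$)
$F{\left(a \right)} = -60$ ($F{\left(a \right)} = - 4 \cdot 15 = \left(-1\right) 60 = -60$)
$\frac{1}{F{\left(165 \right)} + K{\left(-144 \right)}} + 49302 = \frac{1}{-60 + 2} + 49302 = \frac{1}{-58} + 49302 = - \frac{1}{58} + 49302 = \frac{2859515}{58}$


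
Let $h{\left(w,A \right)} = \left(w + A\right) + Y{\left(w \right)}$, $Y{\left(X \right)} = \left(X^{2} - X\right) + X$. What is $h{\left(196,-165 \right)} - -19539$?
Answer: $57986$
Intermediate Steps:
$Y{\left(X \right)} = X^{2}$
$h{\left(w,A \right)} = A + w + w^{2}$ ($h{\left(w,A \right)} = \left(w + A\right) + w^{2} = \left(A + w\right) + w^{2} = A + w + w^{2}$)
$h{\left(196,-165 \right)} - -19539 = \left(-165 + 196 + 196^{2}\right) - -19539 = \left(-165 + 196 + 38416\right) + 19539 = 38447 + 19539 = 57986$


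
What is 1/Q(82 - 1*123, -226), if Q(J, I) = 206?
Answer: 1/206 ≈ 0.0048544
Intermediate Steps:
1/Q(82 - 1*123, -226) = 1/206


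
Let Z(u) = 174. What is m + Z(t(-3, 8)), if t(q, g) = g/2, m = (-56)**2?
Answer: 3310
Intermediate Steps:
m = 3136
t(q, g) = g/2 (t(q, g) = g*(1/2) = g/2)
m + Z(t(-3, 8)) = 3136 + 174 = 3310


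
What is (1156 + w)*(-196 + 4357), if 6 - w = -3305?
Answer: 18587187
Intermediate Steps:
w = 3311 (w = 6 - 1*(-3305) = 6 + 3305 = 3311)
(1156 + w)*(-196 + 4357) = (1156 + 3311)*(-196 + 4357) = 4467*4161 = 18587187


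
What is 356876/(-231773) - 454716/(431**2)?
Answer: -171684534104/43054384253 ≈ -3.9876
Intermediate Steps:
356876/(-231773) - 454716/(431**2) = 356876*(-1/231773) - 454716/185761 = -356876/231773 - 454716*1/185761 = -356876/231773 - 454716/185761 = -171684534104/43054384253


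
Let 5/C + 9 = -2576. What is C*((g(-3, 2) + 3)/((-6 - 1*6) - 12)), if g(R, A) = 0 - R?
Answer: 1/2068 ≈ 0.00048356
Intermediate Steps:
g(R, A) = -R
C = -1/517 (C = 5/(-9 - 2576) = 5/(-2585) = 5*(-1/2585) = -1/517 ≈ -0.0019342)
C*((g(-3, 2) + 3)/((-6 - 1*6) - 12)) = -(-1*(-3) + 3)/(517*((-6 - 1*6) - 12)) = -(3 + 3)/(517*((-6 - 6) - 12)) = -6/(517*(-12 - 12)) = -6/(517*(-24)) = -6*(-1)/(517*24) = -1/517*(-¼) = 1/2068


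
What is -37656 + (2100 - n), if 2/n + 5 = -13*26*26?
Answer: -312643906/8793 ≈ -35556.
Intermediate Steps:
n = -2/8793 (n = 2/(-5 - 13*26*26) = 2/(-5 - 338*26) = 2/(-5 - 8788) = 2/(-8793) = 2*(-1/8793) = -2/8793 ≈ -0.00022745)
-37656 + (2100 - n) = -37656 + (2100 - 1*(-2/8793)) = -37656 + (2100 + 2/8793) = -37656 + 18465302/8793 = -312643906/8793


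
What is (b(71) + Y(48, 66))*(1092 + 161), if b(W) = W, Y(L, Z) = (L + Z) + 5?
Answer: 238070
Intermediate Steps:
Y(L, Z) = 5 + L + Z
(b(71) + Y(48, 66))*(1092 + 161) = (71 + (5 + 48 + 66))*(1092 + 161) = (71 + 119)*1253 = 190*1253 = 238070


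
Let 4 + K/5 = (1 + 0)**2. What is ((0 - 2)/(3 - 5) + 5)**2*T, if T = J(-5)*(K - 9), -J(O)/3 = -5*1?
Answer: -12960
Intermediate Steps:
J(O) = 15 (J(O) = -(-15) = -3*(-5) = 15)
K = -15 (K = -20 + 5*(1 + 0)**2 = -20 + 5*1**2 = -20 + 5*1 = -20 + 5 = -15)
T = -360 (T = 15*(-15 - 9) = 15*(-24) = -360)
((0 - 2)/(3 - 5) + 5)**2*T = ((0 - 2)/(3 - 5) + 5)**2*(-360) = (-2/(-2) + 5)**2*(-360) = (-2*(-1/2) + 5)**2*(-360) = (1 + 5)**2*(-360) = 6**2*(-360) = 36*(-360) = -12960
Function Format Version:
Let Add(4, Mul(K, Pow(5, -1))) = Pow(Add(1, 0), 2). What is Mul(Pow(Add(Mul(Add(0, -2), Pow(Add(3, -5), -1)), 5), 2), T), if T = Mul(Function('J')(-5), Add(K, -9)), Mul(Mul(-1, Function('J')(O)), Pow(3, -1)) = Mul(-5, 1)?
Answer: -12960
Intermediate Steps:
Function('J')(O) = 15 (Function('J')(O) = Mul(-3, Mul(-5, 1)) = Mul(-3, -5) = 15)
K = -15 (K = Add(-20, Mul(5, Pow(Add(1, 0), 2))) = Add(-20, Mul(5, Pow(1, 2))) = Add(-20, Mul(5, 1)) = Add(-20, 5) = -15)
T = -360 (T = Mul(15, Add(-15, -9)) = Mul(15, -24) = -360)
Mul(Pow(Add(Mul(Add(0, -2), Pow(Add(3, -5), -1)), 5), 2), T) = Mul(Pow(Add(Mul(Add(0, -2), Pow(Add(3, -5), -1)), 5), 2), -360) = Mul(Pow(Add(Mul(-2, Pow(-2, -1)), 5), 2), -360) = Mul(Pow(Add(Mul(-2, Rational(-1, 2)), 5), 2), -360) = Mul(Pow(Add(1, 5), 2), -360) = Mul(Pow(6, 2), -360) = Mul(36, -360) = -12960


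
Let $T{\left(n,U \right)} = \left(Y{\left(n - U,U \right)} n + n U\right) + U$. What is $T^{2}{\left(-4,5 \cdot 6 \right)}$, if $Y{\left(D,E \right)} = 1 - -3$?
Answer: $11236$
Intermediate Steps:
$Y{\left(D,E \right)} = 4$ ($Y{\left(D,E \right)} = 1 + 3 = 4$)
$T{\left(n,U \right)} = U + 4 n + U n$ ($T{\left(n,U \right)} = \left(4 n + n U\right) + U = \left(4 n + U n\right) + U = U + 4 n + U n$)
$T^{2}{\left(-4,5 \cdot 6 \right)} = \left(5 \cdot 6 + 4 \left(-4\right) + 5 \cdot 6 \left(-4\right)\right)^{2} = \left(30 - 16 + 30 \left(-4\right)\right)^{2} = \left(30 - 16 - 120\right)^{2} = \left(-106\right)^{2} = 11236$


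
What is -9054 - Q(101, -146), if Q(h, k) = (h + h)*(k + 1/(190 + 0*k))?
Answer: 1941509/95 ≈ 20437.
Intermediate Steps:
Q(h, k) = 2*h*(1/190 + k) (Q(h, k) = (2*h)*(k + 1/(190 + 0)) = (2*h)*(k + 1/190) = (2*h)*(1/190 + k) = 2*h*(1/190 + k))
-9054 - Q(101, -146) = -9054 - 101*(1 + 190*(-146))/95 = -9054 - 101*(1 - 27740)/95 = -9054 - 101*(-27739)/95 = -9054 - 1*(-2801639/95) = -9054 + 2801639/95 = 1941509/95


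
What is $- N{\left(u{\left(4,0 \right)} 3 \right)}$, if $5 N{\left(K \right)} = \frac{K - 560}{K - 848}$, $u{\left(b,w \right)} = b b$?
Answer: $- \frac{16}{125} \approx -0.128$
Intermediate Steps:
$u{\left(b,w \right)} = b^{2}$
$N{\left(K \right)} = \frac{-560 + K}{5 \left(-848 + K\right)}$ ($N{\left(K \right)} = \frac{\left(K - 560\right) \frac{1}{K - 848}}{5} = \frac{\left(-560 + K\right) \frac{1}{-848 + K}}{5} = \frac{\frac{1}{-848 + K} \left(-560 + K\right)}{5} = \frac{-560 + K}{5 \left(-848 + K\right)}$)
$- N{\left(u{\left(4,0 \right)} 3 \right)} = - \frac{-560 + 4^{2} \cdot 3}{5 \left(-848 + 4^{2} \cdot 3\right)} = - \frac{-560 + 16 \cdot 3}{5 \left(-848 + 16 \cdot 3\right)} = - \frac{-560 + 48}{5 \left(-848 + 48\right)} = - \frac{-512}{5 \left(-800\right)} = - \frac{\left(-1\right) \left(-512\right)}{5 \cdot 800} = \left(-1\right) \frac{16}{125} = - \frac{16}{125}$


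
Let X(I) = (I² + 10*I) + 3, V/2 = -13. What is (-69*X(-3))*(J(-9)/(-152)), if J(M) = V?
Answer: 8073/38 ≈ 212.45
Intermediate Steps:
V = -26 (V = 2*(-13) = -26)
J(M) = -26
X(I) = 3 + I² + 10*I
(-69*X(-3))*(J(-9)/(-152)) = (-69*(3 + (-3)² + 10*(-3)))*(-26/(-152)) = (-69*(3 + 9 - 30))*(-26*(-1/152)) = -69*(-18)*(13/76) = 1242*(13/76) = 8073/38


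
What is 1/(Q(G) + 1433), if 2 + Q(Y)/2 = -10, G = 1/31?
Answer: 1/1409 ≈ 0.00070972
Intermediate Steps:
G = 1/31 ≈ 0.032258
Q(Y) = -24 (Q(Y) = -4 + 2*(-10) = -4 - 20 = -24)
1/(Q(G) + 1433) = 1/(-24 + 1433) = 1/1409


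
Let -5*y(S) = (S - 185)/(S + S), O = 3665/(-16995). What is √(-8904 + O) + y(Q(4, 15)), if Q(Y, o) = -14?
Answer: -199/140 + I*√102872193171/3399 ≈ -1.4214 + 94.362*I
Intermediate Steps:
O = -733/3399 (O = 3665*(-1/16995) = -733/3399 ≈ -0.21565)
y(S) = -(-185 + S)/(10*S) (y(S) = -(S - 185)/(5*(S + S)) = -(-185 + S)/(5*(2*S)) = -(-185 + S)*1/(2*S)/5 = -(-185 + S)/(10*S))
√(-8904 + O) + y(Q(4, 15)) = √(-8904 - 733/3399) + (⅒)*(185 - 1*(-14))/(-14) = √(-30265429/3399) + (⅒)*(-1/14)*(185 + 14) = I*√102872193171/3399 + (⅒)*(-1/14)*199 = I*√102872193171/3399 - 199/140 = -199/140 + I*√102872193171/3399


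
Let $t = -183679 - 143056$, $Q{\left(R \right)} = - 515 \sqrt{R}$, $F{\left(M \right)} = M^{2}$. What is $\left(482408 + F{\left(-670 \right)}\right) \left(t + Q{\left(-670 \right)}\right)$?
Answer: $-304290919380 - 479623620 i \sqrt{670} \approx -3.0429 \cdot 10^{11} - 1.2415 \cdot 10^{10} i$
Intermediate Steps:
$t = -326735$ ($t = -183679 - 143056 = -326735$)
$\left(482408 + F{\left(-670 \right)}\right) \left(t + Q{\left(-670 \right)}\right) = \left(482408 + \left(-670\right)^{2}\right) \left(-326735 - 515 \sqrt{-670}\right) = \left(482408 + 448900\right) \left(-326735 - 515 i \sqrt{670}\right) = 931308 \left(-326735 - 515 i \sqrt{670}\right) = -304290919380 - 479623620 i \sqrt{670}$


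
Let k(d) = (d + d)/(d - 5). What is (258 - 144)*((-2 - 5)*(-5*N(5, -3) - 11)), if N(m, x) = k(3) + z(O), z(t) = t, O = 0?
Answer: -3192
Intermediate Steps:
k(d) = 2*d/(-5 + d) (k(d) = (2*d)/(-5 + d) = 2*d/(-5 + d))
N(m, x) = -3 (N(m, x) = 2*3/(-5 + 3) + 0 = 2*3/(-2) + 0 = 2*3*(-½) + 0 = -3 + 0 = -3)
(258 - 144)*((-2 - 5)*(-5*N(5, -3) - 11)) = (258 - 144)*((-2 - 5)*(-5*(-3) - 11)) = 114*(-7*(15 - 11)) = 114*(-7*4) = 114*(-28) = -3192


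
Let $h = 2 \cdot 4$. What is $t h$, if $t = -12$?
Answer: $-96$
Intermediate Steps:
$h = 8$
$t h = \left(-12\right) 8 = -96$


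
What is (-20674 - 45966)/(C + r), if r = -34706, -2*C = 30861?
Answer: 133280/100273 ≈ 1.3292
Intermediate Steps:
C = -30861/2 (C = -½*30861 = -30861/2 ≈ -15431.)
(-20674 - 45966)/(C + r) = (-20674 - 45966)/(-30861/2 - 34706) = -66640/(-100273/2) = -66640*(-2/100273) = 133280/100273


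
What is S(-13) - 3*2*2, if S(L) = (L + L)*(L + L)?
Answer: 664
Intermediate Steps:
S(L) = 4*L² (S(L) = (2*L)*(2*L) = 4*L²)
S(-13) - 3*2*2 = 4*(-13)² - 3*2*2 = 4*169 - 6*2 = 676 - 12 = 664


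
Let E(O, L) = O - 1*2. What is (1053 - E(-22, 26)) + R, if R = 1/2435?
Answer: 2622496/2435 ≈ 1077.0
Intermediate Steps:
E(O, L) = -2 + O (E(O, L) = O - 2 = -2 + O)
R = 1/2435 ≈ 0.00041068
(1053 - E(-22, 26)) + R = (1053 - (-2 - 22)) + 1/2435 = (1053 - 1*(-24)) + 1/2435 = (1053 + 24) + 1/2435 = 1077 + 1/2435 = 2622496/2435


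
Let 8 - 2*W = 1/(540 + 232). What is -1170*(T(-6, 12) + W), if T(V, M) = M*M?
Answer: -133678935/772 ≈ -1.7316e+5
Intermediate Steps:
T(V, M) = M²
W = 6175/1544 (W = 4 - 1/(2*(540 + 232)) = 4 - ½/772 = 4 - ½*1/772 = 4 - 1/1544 = 6175/1544 ≈ 3.9994)
-1170*(T(-6, 12) + W) = -1170*(12² + 6175/1544) = -1170*(144 + 6175/1544) = -1170*228511/1544 = -133678935/772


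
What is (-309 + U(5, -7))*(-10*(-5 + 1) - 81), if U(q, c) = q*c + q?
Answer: 13899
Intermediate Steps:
U(q, c) = q + c*q (U(q, c) = c*q + q = q + c*q)
(-309 + U(5, -7))*(-10*(-5 + 1) - 81) = (-309 + 5*(1 - 7))*(-10*(-5 + 1) - 81) = (-309 + 5*(-6))*(-10*(-4) - 81) = (-309 - 30)*(40 - 81) = -339*(-41) = 13899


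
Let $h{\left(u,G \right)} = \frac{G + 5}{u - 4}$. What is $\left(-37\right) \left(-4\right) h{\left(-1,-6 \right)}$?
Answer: $\frac{148}{5} \approx 29.6$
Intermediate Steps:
$h{\left(u,G \right)} = \frac{5 + G}{-4 + u}$
$\left(-37\right) \left(-4\right) h{\left(-1,-6 \right)} = \left(-37\right) \left(-4\right) \frac{5 - 6}{-4 - 1} = 148 \frac{1}{-5} \left(-1\right) = 148 \left(\left(- \frac{1}{5}\right) \left(-1\right)\right) = 148 \cdot \frac{1}{5} = \frac{148}{5}$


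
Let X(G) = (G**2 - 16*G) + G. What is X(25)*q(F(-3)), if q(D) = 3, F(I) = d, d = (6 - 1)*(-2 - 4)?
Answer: 750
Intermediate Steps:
d = -30 (d = 5*(-6) = -30)
F(I) = -30
X(G) = G**2 - 15*G
X(25)*q(F(-3)) = (25*(-15 + 25))*3 = (25*10)*3 = 250*3 = 750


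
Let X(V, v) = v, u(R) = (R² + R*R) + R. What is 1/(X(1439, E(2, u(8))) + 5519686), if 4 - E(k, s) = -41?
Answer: 1/5519731 ≈ 1.8117e-7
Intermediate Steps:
u(R) = R + 2*R² (u(R) = (R² + R²) + R = 2*R² + R = R + 2*R²)
E(k, s) = 45 (E(k, s) = 4 - 1*(-41) = 4 + 41 = 45)
1/(X(1439, E(2, u(8))) + 5519686) = 1/(45 + 5519686) = 1/5519731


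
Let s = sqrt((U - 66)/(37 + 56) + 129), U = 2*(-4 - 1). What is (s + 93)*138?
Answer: 12834 + 46*sqrt(1108653)/31 ≈ 14396.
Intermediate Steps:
U = -10 (U = 2*(-5) = -10)
s = sqrt(1108653)/93 (s = sqrt((-10 - 66)/(37 + 56) + 129) = sqrt(-76/93 + 129) = sqrt(11921/93) = sqrt(1108653)/93 ≈ 11.322)
(s + 93)*138 = (sqrt(1108653)/93 + 93)*138 = (93 + sqrt(1108653)/93)*138 = 12834 + 46*sqrt(1108653)/31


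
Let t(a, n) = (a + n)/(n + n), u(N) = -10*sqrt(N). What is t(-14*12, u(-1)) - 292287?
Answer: -584573/2 - 42*I/5 ≈ -2.9229e+5 - 8.4*I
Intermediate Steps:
t(a, n) = (a + n)/(2*n) (t(a, n) = (a + n)/((2*n)) = (a + n)*(1/(2*n)) = (a + n)/(2*n))
t(-14*12, u(-1)) - 292287 = (-14*12 - 10*I)/(2*((-10*I))) - 292287 = (-168 - 10*I)/(2*((-10*I))) - 292287 = (I/10)*(-168 - 10*I)/2 - 292287 = I*(-168 - 10*I)/20 - 292287 = -292287 + I*(-168 - 10*I)/20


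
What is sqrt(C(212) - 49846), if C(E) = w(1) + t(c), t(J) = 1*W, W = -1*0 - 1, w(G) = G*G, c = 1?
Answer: I*sqrt(49846) ≈ 223.26*I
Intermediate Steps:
w(G) = G**2
W = -1 (W = 0 - 1 = -1)
t(J) = -1 (t(J) = 1*(-1) = -1)
C(E) = 0 (C(E) = 1**2 - 1 = 1 - 1 = 0)
sqrt(C(212) - 49846) = sqrt(0 - 49846) = sqrt(-49846) = I*sqrt(49846)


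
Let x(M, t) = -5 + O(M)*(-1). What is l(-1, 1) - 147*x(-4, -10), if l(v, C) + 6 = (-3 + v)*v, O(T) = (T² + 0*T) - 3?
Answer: 2644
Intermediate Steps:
O(T) = -3 + T² (O(T) = (T² + 0) - 3 = T² - 3 = -3 + T²)
l(v, C) = -6 + v*(-3 + v) (l(v, C) = -6 + (-3 + v)*v = -6 + v*(-3 + v))
x(M, t) = -2 - M² (x(M, t) = -5 + (-3 + M²)*(-1) = -5 + (3 - M²) = -2 - M²)
l(-1, 1) - 147*x(-4, -10) = (-6 + (-1)² - 3*(-1)) - 147*(-2 - 1*(-4)²) = (-6 + 1 + 3) - 147*(-2 - 1*16) = -2 - 147*(-2 - 16) = -2 - 147*(-18) = -2 + 2646 = 2644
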